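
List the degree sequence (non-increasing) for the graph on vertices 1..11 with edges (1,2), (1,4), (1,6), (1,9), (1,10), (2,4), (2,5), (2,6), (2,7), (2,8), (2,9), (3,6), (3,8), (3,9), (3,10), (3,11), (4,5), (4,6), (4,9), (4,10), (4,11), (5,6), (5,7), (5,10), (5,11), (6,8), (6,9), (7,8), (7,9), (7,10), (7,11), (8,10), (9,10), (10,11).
[8, 7, 7, 7, 7, 6, 6, 5, 5, 5, 5] (degrees: deg(1)=5, deg(2)=7, deg(3)=5, deg(4)=7, deg(5)=6, deg(6)=7, deg(7)=6, deg(8)=5, deg(9)=7, deg(10)=8, deg(11)=5)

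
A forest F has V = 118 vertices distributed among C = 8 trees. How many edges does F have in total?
110 (Each of the 8 component trees on V_i vertices has V_i - 1 edges; summing gives V - C = 118 - 8 = 110)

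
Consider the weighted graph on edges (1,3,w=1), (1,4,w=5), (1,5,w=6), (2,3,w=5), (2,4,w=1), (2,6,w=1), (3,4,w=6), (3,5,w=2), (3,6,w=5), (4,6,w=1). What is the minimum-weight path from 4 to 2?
1 (path: 4 -> 2; weights 1 = 1)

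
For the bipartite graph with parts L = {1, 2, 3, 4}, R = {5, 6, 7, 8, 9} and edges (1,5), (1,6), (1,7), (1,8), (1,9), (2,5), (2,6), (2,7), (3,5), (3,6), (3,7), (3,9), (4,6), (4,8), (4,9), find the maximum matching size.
4 (matching: (1,9), (2,7), (3,6), (4,8); upper bound min(|L|,|R|) = min(4,5) = 4)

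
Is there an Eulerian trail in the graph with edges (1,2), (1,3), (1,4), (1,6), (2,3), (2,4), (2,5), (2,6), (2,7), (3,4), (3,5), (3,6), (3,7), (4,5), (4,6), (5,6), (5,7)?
No (4 vertices have odd degree: {4, 5, 6, 7}; Eulerian path requires 0 or 2)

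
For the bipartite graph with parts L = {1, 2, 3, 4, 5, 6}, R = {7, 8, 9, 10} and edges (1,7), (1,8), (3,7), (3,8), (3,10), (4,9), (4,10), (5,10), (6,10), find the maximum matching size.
4 (matching: (1,8), (3,7), (4,9), (5,10); upper bound min(|L|,|R|) = min(6,4) = 4)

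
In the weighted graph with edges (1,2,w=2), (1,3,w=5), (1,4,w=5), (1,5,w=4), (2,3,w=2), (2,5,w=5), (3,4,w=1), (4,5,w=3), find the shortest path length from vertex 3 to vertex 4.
1 (path: 3 -> 4; weights 1 = 1)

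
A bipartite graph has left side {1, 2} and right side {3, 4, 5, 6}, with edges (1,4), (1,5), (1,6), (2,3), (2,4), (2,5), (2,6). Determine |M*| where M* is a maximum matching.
2 (matching: (1,6), (2,5); upper bound min(|L|,|R|) = min(2,4) = 2)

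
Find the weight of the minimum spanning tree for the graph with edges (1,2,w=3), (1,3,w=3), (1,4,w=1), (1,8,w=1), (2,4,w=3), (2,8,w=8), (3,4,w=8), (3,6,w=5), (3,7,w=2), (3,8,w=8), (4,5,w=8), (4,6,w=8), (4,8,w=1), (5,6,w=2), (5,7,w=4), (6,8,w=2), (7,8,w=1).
12 (MST edges: (1,2,w=3), (1,4,w=1), (1,8,w=1), (3,7,w=2), (5,6,w=2), (6,8,w=2), (7,8,w=1); sum of weights 3 + 1 + 1 + 2 + 2 + 2 + 1 = 12)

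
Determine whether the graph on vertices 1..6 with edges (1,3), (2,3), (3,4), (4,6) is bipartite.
Yes. Partition: {1, 2, 4, 5}, {3, 6}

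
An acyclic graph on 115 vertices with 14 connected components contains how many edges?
101 (Each of the 14 component trees on V_i vertices has V_i - 1 edges; summing gives V - C = 115 - 14 = 101)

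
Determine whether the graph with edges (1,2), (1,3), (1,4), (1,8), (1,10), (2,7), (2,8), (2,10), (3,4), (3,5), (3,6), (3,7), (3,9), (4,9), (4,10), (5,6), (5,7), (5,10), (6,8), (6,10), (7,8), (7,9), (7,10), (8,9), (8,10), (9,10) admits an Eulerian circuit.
No (2 vertices have odd degree: {1, 9}; Eulerian circuit requires 0)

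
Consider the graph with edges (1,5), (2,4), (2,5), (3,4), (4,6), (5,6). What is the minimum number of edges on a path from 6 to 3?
2 (path: 6 -> 4 -> 3, 2 edges)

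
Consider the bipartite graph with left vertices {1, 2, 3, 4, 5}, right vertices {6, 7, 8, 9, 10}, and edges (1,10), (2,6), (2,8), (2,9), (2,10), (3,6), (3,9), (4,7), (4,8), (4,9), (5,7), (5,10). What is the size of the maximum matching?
5 (matching: (1,10), (2,9), (3,6), (4,8), (5,7); upper bound min(|L|,|R|) = min(5,5) = 5)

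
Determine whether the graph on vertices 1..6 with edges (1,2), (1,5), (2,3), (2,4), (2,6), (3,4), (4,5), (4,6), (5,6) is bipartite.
No (odd cycle of length 3: 4 -> 2 -> 6 -> 4)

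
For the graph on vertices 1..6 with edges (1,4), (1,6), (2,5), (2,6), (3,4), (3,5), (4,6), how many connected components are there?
1 (components: {1, 2, 3, 4, 5, 6})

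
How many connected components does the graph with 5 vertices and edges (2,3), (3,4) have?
3 (components: {1}, {2, 3, 4}, {5})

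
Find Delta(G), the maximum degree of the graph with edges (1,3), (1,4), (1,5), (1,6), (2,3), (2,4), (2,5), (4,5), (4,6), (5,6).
4 (attained at vertices 1, 4, 5)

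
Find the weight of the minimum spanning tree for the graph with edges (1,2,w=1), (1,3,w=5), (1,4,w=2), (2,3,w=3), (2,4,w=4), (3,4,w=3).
6 (MST edges: (1,2,w=1), (1,4,w=2), (2,3,w=3); sum of weights 1 + 2 + 3 = 6)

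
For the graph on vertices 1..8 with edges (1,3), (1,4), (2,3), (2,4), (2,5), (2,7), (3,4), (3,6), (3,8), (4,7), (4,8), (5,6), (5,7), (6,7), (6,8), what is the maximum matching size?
4 (matching: (1,4), (2,7), (3,8), (5,6); upper bound floor(n/2) = floor(8/2) = 4)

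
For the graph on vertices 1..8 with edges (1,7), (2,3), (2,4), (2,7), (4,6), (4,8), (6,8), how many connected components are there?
2 (components: {1, 2, 3, 4, 6, 7, 8}, {5})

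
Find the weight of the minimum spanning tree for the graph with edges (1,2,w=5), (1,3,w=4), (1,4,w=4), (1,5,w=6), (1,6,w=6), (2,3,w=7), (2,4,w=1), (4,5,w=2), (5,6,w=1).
12 (MST edges: (1,3,w=4), (1,4,w=4), (2,4,w=1), (4,5,w=2), (5,6,w=1); sum of weights 4 + 4 + 1 + 2 + 1 = 12)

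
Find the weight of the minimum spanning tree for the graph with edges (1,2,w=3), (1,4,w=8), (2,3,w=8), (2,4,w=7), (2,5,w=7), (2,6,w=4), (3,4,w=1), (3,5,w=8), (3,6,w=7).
22 (MST edges: (1,2,w=3), (2,4,w=7), (2,5,w=7), (2,6,w=4), (3,4,w=1); sum of weights 3 + 7 + 7 + 4 + 1 = 22)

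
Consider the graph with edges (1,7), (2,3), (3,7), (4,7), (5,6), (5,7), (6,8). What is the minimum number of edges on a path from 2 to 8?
5 (path: 2 -> 3 -> 7 -> 5 -> 6 -> 8, 5 edges)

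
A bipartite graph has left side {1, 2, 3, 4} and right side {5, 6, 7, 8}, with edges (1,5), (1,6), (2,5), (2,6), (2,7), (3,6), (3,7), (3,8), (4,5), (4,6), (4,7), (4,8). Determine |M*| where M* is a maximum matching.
4 (matching: (1,6), (2,7), (3,8), (4,5); upper bound min(|L|,|R|) = min(4,4) = 4)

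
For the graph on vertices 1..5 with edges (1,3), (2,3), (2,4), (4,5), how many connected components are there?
1 (components: {1, 2, 3, 4, 5})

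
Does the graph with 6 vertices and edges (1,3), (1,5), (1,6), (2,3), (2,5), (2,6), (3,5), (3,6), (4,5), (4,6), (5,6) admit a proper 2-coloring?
No (odd cycle of length 3: 5 -> 1 -> 3 -> 5)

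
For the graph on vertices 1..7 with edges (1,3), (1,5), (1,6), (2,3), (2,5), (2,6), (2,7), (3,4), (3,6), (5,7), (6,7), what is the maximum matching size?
3 (matching: (1,5), (3,4), (6,7); upper bound floor(n/2) = floor(7/2) = 3)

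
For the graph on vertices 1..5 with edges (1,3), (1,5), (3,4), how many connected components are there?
2 (components: {1, 3, 4, 5}, {2})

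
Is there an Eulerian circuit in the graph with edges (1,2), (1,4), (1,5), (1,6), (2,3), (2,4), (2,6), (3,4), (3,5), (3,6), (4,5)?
No (2 vertices have odd degree: {5, 6}; Eulerian circuit requires 0)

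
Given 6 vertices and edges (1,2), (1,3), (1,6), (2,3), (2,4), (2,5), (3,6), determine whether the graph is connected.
Yes (BFS from 1 visits [1, 2, 3, 6, 4, 5] — all 6 vertices reached)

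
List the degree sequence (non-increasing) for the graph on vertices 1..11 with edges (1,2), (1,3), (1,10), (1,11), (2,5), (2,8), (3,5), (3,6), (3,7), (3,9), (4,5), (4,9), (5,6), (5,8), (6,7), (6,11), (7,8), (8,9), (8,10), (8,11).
[6, 5, 5, 4, 4, 3, 3, 3, 3, 2, 2] (degrees: deg(1)=4, deg(2)=3, deg(3)=5, deg(4)=2, deg(5)=5, deg(6)=4, deg(7)=3, deg(8)=6, deg(9)=3, deg(10)=2, deg(11)=3)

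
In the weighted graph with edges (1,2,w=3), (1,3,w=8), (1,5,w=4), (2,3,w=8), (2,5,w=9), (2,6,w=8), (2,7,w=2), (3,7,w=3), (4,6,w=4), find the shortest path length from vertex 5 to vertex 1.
4 (path: 5 -> 1; weights 4 = 4)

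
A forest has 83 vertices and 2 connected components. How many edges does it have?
81 (Each of the 2 component trees on V_i vertices has V_i - 1 edges; summing gives V - C = 83 - 2 = 81)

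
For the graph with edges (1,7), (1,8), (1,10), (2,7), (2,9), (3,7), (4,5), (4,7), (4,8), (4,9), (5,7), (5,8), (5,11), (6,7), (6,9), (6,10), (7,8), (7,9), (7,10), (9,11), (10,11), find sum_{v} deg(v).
42 (handshake: sum of degrees = 2|E| = 2 x 21 = 42)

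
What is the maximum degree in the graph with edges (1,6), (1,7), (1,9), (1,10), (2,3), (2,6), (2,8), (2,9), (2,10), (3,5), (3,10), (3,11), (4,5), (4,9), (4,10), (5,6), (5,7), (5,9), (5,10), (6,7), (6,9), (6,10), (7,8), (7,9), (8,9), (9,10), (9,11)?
9 (attained at vertex 9)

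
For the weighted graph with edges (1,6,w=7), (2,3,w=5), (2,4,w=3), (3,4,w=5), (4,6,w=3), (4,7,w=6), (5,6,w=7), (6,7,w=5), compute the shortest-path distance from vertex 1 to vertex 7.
12 (path: 1 -> 6 -> 7; weights 7 + 5 = 12)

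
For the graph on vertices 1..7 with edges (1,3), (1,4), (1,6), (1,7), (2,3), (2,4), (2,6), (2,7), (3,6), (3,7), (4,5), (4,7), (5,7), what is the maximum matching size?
3 (matching: (1,7), (2,6), (4,5); upper bound floor(n/2) = floor(7/2) = 3)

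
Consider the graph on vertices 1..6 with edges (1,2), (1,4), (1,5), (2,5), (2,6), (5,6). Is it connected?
No, it has 2 components: {1, 2, 4, 5, 6}, {3}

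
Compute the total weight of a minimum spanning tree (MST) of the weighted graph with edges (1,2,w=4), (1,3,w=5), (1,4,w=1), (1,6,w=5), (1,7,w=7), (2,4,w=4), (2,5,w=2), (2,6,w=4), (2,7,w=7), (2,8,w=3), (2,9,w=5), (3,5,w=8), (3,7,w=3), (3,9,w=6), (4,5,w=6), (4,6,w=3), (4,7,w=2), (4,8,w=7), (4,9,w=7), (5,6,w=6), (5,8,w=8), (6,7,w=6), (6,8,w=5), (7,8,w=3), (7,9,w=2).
19 (MST edges: (1,4,w=1), (2,5,w=2), (2,8,w=3), (3,7,w=3), (4,6,w=3), (4,7,w=2), (7,8,w=3), (7,9,w=2); sum of weights 1 + 2 + 3 + 3 + 3 + 2 + 3 + 2 = 19)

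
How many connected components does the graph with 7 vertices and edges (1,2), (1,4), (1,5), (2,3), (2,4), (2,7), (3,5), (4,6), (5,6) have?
1 (components: {1, 2, 3, 4, 5, 6, 7})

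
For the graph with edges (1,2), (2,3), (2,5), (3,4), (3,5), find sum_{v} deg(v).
10 (handshake: sum of degrees = 2|E| = 2 x 5 = 10)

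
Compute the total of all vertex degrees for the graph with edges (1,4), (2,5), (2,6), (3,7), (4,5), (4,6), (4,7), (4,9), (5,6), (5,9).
20 (handshake: sum of degrees = 2|E| = 2 x 10 = 20)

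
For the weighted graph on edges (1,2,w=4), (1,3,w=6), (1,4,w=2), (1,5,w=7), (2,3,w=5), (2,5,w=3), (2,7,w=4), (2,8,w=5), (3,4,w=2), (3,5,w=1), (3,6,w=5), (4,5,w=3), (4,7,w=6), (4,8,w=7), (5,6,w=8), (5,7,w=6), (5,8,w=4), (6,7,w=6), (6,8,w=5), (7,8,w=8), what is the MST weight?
21 (MST edges: (1,4,w=2), (2,5,w=3), (2,7,w=4), (3,4,w=2), (3,5,w=1), (3,6,w=5), (5,8,w=4); sum of weights 2 + 3 + 4 + 2 + 1 + 5 + 4 = 21)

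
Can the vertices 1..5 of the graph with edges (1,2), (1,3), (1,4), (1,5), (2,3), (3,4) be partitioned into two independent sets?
No (odd cycle of length 3: 4 -> 1 -> 3 -> 4)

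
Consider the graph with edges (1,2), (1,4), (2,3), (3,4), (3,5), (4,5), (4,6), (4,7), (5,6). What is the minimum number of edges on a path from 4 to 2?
2 (path: 4 -> 3 -> 2, 2 edges)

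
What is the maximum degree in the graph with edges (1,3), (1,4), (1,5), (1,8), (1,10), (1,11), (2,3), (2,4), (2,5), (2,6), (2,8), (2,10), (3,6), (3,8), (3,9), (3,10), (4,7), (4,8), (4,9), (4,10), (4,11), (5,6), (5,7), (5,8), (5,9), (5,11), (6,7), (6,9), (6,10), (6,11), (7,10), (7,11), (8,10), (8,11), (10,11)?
8 (attained at vertex 10)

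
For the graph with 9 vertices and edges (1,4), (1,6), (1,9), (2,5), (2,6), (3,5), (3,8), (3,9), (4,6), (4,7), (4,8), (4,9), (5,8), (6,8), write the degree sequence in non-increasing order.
[5, 4, 4, 3, 3, 3, 3, 2, 1] (degrees: deg(1)=3, deg(2)=2, deg(3)=3, deg(4)=5, deg(5)=3, deg(6)=4, deg(7)=1, deg(8)=4, deg(9)=3)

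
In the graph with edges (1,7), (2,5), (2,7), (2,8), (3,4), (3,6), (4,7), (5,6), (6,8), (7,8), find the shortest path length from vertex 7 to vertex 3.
2 (path: 7 -> 4 -> 3, 2 edges)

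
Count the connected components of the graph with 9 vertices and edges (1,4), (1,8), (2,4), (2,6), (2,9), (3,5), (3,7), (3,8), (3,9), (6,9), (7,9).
1 (components: {1, 2, 3, 4, 5, 6, 7, 8, 9})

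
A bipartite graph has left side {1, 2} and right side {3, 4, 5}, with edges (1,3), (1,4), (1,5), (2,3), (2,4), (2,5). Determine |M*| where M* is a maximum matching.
2 (matching: (1,5), (2,4); upper bound min(|L|,|R|) = min(2,3) = 2)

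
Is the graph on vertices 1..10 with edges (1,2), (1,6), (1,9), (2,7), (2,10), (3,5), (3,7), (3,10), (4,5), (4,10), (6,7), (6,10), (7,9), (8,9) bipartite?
Yes. Partition: {1, 5, 7, 8, 10}, {2, 3, 4, 6, 9}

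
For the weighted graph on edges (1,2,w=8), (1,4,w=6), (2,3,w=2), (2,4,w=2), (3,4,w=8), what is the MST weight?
10 (MST edges: (1,4,w=6), (2,3,w=2), (2,4,w=2); sum of weights 6 + 2 + 2 = 10)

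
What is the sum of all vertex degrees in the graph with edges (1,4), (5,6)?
4 (handshake: sum of degrees = 2|E| = 2 x 2 = 4)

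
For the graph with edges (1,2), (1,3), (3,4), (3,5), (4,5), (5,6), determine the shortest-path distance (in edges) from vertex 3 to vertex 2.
2 (path: 3 -> 1 -> 2, 2 edges)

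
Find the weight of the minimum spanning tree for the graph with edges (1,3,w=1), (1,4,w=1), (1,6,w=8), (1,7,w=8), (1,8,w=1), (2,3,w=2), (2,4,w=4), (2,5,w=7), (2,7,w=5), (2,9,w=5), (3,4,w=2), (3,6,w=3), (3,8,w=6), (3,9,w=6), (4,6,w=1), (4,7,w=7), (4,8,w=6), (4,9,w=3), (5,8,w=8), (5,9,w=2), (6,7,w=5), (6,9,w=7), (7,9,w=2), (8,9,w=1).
11 (MST edges: (1,3,w=1), (1,4,w=1), (1,8,w=1), (2,3,w=2), (4,6,w=1), (5,9,w=2), (7,9,w=2), (8,9,w=1); sum of weights 1 + 1 + 1 + 2 + 1 + 2 + 2 + 1 = 11)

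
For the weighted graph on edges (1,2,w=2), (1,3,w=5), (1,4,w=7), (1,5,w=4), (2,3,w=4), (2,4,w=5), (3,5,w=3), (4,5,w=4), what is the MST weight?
13 (MST edges: (1,2,w=2), (1,5,w=4), (3,5,w=3), (4,5,w=4); sum of weights 2 + 4 + 3 + 4 = 13)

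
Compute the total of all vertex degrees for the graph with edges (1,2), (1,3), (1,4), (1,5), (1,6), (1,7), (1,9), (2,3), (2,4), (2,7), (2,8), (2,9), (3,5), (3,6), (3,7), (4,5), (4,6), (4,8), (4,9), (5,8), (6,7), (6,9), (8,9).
46 (handshake: sum of degrees = 2|E| = 2 x 23 = 46)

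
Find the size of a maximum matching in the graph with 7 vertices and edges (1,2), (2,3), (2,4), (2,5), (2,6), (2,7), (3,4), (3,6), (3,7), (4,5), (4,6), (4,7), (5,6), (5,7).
3 (matching: (2,6), (3,4), (5,7); upper bound floor(n/2) = floor(7/2) = 3)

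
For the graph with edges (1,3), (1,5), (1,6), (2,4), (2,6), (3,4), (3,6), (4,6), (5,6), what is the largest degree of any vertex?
5 (attained at vertex 6)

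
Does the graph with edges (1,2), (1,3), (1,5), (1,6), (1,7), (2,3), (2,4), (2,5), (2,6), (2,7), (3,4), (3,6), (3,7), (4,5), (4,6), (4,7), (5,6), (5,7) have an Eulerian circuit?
No (6 vertices have odd degree: {1, 3, 4, 5, 6, 7}; Eulerian circuit requires 0)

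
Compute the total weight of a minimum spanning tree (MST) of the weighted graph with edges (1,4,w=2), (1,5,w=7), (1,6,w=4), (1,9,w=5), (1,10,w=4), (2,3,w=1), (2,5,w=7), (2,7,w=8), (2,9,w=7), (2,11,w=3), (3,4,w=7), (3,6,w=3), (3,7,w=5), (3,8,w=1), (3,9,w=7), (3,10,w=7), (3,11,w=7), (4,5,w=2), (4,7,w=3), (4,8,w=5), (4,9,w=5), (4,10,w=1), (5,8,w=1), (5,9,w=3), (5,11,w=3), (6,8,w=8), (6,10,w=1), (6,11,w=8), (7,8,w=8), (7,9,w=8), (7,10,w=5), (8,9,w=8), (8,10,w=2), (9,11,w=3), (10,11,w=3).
18 (MST edges: (1,4,w=2), (2,3,w=1), (2,11,w=3), (3,8,w=1), (4,5,w=2), (4,7,w=3), (4,10,w=1), (5,8,w=1), (5,9,w=3), (6,10,w=1); sum of weights 2 + 1 + 3 + 1 + 2 + 3 + 1 + 1 + 3 + 1 = 18)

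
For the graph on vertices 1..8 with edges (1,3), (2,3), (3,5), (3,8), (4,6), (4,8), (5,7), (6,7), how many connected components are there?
1 (components: {1, 2, 3, 4, 5, 6, 7, 8})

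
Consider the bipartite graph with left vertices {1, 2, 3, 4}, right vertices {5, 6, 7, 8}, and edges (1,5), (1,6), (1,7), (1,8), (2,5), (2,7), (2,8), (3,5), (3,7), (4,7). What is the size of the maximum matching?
4 (matching: (1,6), (2,8), (3,5), (4,7); upper bound min(|L|,|R|) = min(4,4) = 4)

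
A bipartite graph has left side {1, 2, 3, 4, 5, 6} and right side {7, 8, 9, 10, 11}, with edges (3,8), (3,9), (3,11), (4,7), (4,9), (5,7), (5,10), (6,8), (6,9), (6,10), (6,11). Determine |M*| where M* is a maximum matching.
4 (matching: (3,11), (4,9), (5,10), (6,8); upper bound min(|L|,|R|) = min(6,5) = 5)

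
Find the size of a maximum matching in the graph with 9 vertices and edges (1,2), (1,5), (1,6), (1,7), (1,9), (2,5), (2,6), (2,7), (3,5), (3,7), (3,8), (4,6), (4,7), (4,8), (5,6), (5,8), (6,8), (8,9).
4 (matching: (1,9), (2,7), (4,6), (5,8); upper bound floor(n/2) = floor(9/2) = 4)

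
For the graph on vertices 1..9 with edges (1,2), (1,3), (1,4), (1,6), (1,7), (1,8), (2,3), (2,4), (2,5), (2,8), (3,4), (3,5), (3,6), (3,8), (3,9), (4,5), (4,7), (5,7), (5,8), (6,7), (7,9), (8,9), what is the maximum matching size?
4 (matching: (2,5), (3,6), (4,7), (8,9); upper bound floor(n/2) = floor(9/2) = 4)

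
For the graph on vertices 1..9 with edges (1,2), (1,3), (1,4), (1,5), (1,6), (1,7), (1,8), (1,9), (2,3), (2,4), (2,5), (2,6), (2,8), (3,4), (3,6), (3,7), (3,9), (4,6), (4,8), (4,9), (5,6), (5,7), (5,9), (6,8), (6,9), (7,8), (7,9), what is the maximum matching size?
4 (matching: (1,7), (2,5), (3,9), (6,8); upper bound floor(n/2) = floor(9/2) = 4)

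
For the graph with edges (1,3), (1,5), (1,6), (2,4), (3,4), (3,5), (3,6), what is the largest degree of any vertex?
4 (attained at vertex 3)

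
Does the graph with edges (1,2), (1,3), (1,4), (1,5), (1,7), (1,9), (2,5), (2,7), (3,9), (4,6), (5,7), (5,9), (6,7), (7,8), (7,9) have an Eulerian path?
Yes (the graph is connected and exactly 2 vertices have odd degree: {2, 8}; any Eulerian path must start and end at those)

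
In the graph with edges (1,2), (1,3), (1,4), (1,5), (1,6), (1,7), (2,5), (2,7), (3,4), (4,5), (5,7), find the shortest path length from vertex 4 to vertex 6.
2 (path: 4 -> 1 -> 6, 2 edges)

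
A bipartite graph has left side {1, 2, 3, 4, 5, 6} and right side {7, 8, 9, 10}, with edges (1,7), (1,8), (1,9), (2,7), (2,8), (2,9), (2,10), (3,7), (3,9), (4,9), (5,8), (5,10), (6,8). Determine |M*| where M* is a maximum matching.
4 (matching: (1,9), (2,10), (3,7), (5,8); upper bound min(|L|,|R|) = min(6,4) = 4)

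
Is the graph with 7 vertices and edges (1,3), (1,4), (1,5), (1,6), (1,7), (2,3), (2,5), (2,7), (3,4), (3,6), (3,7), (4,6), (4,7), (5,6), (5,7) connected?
Yes (BFS from 1 visits [1, 3, 4, 5, 6, 7, 2] — all 7 vertices reached)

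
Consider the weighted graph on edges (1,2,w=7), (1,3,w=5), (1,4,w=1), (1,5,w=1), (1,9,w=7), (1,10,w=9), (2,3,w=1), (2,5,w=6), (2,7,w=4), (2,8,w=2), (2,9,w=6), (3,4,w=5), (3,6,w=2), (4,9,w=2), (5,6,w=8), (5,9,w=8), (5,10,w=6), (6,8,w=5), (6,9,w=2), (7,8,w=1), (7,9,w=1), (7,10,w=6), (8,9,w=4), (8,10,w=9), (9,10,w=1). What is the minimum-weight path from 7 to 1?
4 (path: 7 -> 9 -> 4 -> 1; weights 1 + 2 + 1 = 4)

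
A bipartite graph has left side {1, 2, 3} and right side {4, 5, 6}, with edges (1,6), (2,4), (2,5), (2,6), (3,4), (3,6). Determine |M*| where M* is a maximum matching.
3 (matching: (1,6), (2,5), (3,4); upper bound min(|L|,|R|) = min(3,3) = 3)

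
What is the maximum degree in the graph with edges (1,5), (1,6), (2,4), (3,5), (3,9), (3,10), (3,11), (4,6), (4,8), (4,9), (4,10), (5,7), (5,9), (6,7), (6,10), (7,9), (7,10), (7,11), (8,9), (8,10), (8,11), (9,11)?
6 (attained at vertex 9)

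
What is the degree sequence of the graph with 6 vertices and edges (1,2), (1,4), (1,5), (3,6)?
[3, 1, 1, 1, 1, 1] (degrees: deg(1)=3, deg(2)=1, deg(3)=1, deg(4)=1, deg(5)=1, deg(6)=1)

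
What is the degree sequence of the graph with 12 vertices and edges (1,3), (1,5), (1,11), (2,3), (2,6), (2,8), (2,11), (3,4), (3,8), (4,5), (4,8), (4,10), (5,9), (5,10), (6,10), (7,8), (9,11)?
[4, 4, 4, 4, 4, 3, 3, 3, 2, 2, 1, 0] (degrees: deg(1)=3, deg(2)=4, deg(3)=4, deg(4)=4, deg(5)=4, deg(6)=2, deg(7)=1, deg(8)=4, deg(9)=2, deg(10)=3, deg(11)=3, deg(12)=0)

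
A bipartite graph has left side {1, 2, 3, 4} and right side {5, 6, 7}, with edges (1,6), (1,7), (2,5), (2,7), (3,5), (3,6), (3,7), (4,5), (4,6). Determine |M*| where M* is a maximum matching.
3 (matching: (1,7), (2,5), (3,6); upper bound min(|L|,|R|) = min(4,3) = 3)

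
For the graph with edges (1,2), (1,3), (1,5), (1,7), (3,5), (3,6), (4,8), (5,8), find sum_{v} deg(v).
16 (handshake: sum of degrees = 2|E| = 2 x 8 = 16)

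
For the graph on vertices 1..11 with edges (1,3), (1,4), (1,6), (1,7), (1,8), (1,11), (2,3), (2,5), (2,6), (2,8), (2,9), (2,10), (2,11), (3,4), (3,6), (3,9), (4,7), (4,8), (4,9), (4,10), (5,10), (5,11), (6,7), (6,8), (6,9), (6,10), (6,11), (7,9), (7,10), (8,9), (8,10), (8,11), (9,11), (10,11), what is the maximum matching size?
5 (matching: (2,3), (4,10), (5,11), (6,8), (7,9); upper bound floor(n/2) = floor(11/2) = 5)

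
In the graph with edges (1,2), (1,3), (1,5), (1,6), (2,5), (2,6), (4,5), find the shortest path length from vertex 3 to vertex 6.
2 (path: 3 -> 1 -> 6, 2 edges)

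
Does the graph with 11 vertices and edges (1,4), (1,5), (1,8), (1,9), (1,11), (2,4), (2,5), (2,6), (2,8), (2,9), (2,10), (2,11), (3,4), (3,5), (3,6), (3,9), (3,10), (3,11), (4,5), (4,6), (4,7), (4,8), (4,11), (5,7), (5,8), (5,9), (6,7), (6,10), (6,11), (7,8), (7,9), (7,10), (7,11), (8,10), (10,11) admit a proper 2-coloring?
No (odd cycle of length 3: 11 -> 1 -> 4 -> 11)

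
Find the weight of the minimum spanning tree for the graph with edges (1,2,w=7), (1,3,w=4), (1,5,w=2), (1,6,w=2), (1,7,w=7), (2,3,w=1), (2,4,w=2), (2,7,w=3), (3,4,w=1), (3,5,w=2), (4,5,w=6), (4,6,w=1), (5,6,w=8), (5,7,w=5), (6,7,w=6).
10 (MST edges: (1,5,w=2), (1,6,w=2), (2,3,w=1), (2,7,w=3), (3,4,w=1), (4,6,w=1); sum of weights 2 + 2 + 1 + 3 + 1 + 1 = 10)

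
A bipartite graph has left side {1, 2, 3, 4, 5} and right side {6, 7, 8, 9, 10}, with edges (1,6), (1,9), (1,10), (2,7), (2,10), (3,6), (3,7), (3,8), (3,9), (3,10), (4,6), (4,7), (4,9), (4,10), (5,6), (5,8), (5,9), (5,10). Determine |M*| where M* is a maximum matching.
5 (matching: (1,10), (2,7), (3,9), (4,6), (5,8); upper bound min(|L|,|R|) = min(5,5) = 5)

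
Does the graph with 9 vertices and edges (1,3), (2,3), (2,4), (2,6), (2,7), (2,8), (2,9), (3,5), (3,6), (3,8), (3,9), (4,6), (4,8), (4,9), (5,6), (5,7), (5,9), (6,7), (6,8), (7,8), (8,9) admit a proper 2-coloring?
No (odd cycle of length 3: 8 -> 3 -> 2 -> 8)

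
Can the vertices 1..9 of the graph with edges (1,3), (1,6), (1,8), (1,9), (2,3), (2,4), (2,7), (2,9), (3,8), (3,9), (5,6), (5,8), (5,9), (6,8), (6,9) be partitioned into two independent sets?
No (odd cycle of length 3: 3 -> 1 -> 8 -> 3)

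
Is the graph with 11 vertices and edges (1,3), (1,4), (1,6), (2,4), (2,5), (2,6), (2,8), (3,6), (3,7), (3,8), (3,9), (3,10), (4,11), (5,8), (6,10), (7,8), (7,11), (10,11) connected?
Yes (BFS from 1 visits [1, 3, 4, 6, 7, 8, 9, 10, 2, 11, 5] — all 11 vertices reached)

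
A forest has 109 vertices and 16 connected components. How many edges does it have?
93 (Each of the 16 component trees on V_i vertices has V_i - 1 edges; summing gives V - C = 109 - 16 = 93)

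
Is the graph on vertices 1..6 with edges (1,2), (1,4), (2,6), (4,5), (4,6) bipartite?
Yes. Partition: {1, 3, 5, 6}, {2, 4}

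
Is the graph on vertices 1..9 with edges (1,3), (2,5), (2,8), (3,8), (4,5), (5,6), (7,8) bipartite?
Yes. Partition: {1, 5, 8, 9}, {2, 3, 4, 6, 7}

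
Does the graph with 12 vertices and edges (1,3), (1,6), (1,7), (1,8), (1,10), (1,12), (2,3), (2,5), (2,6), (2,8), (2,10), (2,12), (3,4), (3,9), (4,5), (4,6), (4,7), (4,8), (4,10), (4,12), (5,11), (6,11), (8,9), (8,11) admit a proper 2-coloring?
Yes. Partition: {1, 2, 4, 9, 11}, {3, 5, 6, 7, 8, 10, 12}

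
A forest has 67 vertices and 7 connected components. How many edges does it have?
60 (Each of the 7 component trees on V_i vertices has V_i - 1 edges; summing gives V - C = 67 - 7 = 60)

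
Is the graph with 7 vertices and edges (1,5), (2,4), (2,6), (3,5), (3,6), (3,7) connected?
Yes (BFS from 1 visits [1, 5, 3, 6, 7, 2, 4] — all 7 vertices reached)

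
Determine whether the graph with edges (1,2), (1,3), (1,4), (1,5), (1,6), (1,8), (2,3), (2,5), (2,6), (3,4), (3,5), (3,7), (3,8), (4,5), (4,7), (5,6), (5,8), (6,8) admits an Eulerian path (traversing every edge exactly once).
Yes — and in fact it has an Eulerian circuit (the graph is connected and all 8 vertices have even degree)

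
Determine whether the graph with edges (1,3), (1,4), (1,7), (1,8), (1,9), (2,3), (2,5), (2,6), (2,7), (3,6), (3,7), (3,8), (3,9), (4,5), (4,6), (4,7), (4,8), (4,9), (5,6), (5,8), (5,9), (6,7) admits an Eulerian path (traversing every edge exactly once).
No (4 vertices have odd degree: {1, 5, 6, 7}; Eulerian path requires 0 or 2)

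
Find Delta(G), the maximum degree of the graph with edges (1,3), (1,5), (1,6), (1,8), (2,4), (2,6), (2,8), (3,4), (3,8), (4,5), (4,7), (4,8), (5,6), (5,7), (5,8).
5 (attained at vertices 4, 5, 8)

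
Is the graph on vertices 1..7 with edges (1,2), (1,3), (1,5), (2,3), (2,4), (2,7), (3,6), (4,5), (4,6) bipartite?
No (odd cycle of length 3: 2 -> 1 -> 3 -> 2)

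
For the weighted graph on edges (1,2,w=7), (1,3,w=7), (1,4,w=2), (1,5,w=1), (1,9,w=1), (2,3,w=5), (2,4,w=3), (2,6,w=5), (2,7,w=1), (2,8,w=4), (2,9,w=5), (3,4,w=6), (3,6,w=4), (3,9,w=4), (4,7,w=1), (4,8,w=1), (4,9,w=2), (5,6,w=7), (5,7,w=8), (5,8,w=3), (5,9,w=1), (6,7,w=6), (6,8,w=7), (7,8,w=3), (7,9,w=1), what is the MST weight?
14 (MST edges: (1,5,w=1), (1,9,w=1), (2,7,w=1), (3,6,w=4), (3,9,w=4), (4,7,w=1), (4,8,w=1), (7,9,w=1); sum of weights 1 + 1 + 1 + 4 + 4 + 1 + 1 + 1 = 14)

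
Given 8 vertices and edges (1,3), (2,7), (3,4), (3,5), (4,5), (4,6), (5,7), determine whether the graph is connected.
No, it has 2 components: {1, 2, 3, 4, 5, 6, 7}, {8}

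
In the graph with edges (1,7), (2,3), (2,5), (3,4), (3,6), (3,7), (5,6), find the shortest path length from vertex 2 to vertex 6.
2 (path: 2 -> 3 -> 6, 2 edges)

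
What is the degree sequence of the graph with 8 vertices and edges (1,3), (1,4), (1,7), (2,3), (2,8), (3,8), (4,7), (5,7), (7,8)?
[4, 3, 3, 3, 2, 2, 1, 0] (degrees: deg(1)=3, deg(2)=2, deg(3)=3, deg(4)=2, deg(5)=1, deg(6)=0, deg(7)=4, deg(8)=3)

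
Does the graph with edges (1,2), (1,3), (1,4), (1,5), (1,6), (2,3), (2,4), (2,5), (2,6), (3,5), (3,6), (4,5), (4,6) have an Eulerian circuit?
No (2 vertices have odd degree: {1, 2}; Eulerian circuit requires 0)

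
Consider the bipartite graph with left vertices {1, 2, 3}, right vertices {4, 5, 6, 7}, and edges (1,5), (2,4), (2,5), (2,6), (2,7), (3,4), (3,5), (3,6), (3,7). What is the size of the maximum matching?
3 (matching: (1,5), (2,7), (3,6); upper bound min(|L|,|R|) = min(3,4) = 3)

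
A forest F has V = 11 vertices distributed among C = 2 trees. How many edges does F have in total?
9 (Each of the 2 component trees on V_i vertices has V_i - 1 edges; summing gives V - C = 11 - 2 = 9)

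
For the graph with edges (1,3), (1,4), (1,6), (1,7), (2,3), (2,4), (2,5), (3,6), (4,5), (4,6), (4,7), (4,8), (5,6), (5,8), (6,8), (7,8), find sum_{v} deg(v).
32 (handshake: sum of degrees = 2|E| = 2 x 16 = 32)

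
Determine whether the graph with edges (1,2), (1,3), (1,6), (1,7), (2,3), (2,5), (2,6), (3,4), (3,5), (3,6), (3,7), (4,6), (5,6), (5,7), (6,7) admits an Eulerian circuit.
Yes (the graph is connected and all 7 vertices have even degree)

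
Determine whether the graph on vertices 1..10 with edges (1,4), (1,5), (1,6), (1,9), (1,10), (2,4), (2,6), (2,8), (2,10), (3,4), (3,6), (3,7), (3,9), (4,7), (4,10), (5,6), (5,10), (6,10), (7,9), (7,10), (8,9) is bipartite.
No (odd cycle of length 3: 5 -> 1 -> 6 -> 5)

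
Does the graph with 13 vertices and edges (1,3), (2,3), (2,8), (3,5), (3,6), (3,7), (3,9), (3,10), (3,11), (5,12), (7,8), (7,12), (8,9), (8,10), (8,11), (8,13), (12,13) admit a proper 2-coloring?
Yes. Partition: {1, 2, 4, 5, 6, 7, 9, 10, 11, 13}, {3, 8, 12}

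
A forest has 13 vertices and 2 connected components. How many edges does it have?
11 (Each of the 2 component trees on V_i vertices has V_i - 1 edges; summing gives V - C = 13 - 2 = 11)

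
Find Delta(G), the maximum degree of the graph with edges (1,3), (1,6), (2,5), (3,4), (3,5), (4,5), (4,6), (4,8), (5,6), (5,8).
5 (attained at vertex 5)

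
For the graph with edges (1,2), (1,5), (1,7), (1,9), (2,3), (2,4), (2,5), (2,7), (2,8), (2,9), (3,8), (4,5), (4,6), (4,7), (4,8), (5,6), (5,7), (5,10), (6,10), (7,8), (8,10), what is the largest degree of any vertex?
7 (attained at vertex 2)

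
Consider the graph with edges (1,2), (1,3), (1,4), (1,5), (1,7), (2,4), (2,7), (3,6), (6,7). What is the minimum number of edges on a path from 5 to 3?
2 (path: 5 -> 1 -> 3, 2 edges)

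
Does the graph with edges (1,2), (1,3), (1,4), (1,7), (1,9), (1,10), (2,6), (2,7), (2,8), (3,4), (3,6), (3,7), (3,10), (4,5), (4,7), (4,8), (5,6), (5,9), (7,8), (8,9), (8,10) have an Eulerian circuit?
No (8 vertices have odd degree: {3, 4, 5, 6, 7, 8, 9, 10}; Eulerian circuit requires 0)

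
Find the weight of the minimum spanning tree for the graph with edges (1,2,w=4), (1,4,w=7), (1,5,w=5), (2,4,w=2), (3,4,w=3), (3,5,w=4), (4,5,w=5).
13 (MST edges: (1,2,w=4), (2,4,w=2), (3,4,w=3), (3,5,w=4); sum of weights 4 + 2 + 3 + 4 = 13)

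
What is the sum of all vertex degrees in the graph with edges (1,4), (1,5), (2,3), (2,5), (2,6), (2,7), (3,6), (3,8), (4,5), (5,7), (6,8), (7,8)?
24 (handshake: sum of degrees = 2|E| = 2 x 12 = 24)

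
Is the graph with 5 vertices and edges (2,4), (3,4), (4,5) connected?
No, it has 2 components: {1}, {2, 3, 4, 5}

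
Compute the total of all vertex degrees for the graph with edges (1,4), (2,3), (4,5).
6 (handshake: sum of degrees = 2|E| = 2 x 3 = 6)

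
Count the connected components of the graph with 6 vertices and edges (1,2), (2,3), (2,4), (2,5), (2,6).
1 (components: {1, 2, 3, 4, 5, 6})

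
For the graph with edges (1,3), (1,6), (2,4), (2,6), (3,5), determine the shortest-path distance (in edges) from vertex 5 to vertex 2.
4 (path: 5 -> 3 -> 1 -> 6 -> 2, 4 edges)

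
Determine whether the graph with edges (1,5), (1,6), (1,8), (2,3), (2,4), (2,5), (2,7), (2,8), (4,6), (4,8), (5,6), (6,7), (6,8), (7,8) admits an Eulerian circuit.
No (8 vertices have odd degree: {1, 2, 3, 4, 5, 6, 7, 8}; Eulerian circuit requires 0)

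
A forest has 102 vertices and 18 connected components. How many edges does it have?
84 (Each of the 18 component trees on V_i vertices has V_i - 1 edges; summing gives V - C = 102 - 18 = 84)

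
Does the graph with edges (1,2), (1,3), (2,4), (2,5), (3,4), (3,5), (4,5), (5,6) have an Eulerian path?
No (4 vertices have odd degree: {2, 3, 4, 6}; Eulerian path requires 0 or 2)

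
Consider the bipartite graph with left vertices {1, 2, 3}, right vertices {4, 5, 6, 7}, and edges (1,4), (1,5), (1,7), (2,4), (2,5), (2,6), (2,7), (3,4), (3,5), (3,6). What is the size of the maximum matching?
3 (matching: (1,7), (2,6), (3,5); upper bound min(|L|,|R|) = min(3,4) = 3)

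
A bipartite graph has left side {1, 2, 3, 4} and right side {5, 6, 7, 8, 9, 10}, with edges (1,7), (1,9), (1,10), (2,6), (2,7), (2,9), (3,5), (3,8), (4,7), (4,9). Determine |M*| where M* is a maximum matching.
4 (matching: (1,10), (2,9), (3,8), (4,7); upper bound min(|L|,|R|) = min(4,6) = 4)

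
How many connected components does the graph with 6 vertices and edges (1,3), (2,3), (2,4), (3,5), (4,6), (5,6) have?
1 (components: {1, 2, 3, 4, 5, 6})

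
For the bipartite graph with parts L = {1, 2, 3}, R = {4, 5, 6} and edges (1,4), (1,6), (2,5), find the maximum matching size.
2 (matching: (1,6), (2,5); upper bound min(|L|,|R|) = min(3,3) = 3)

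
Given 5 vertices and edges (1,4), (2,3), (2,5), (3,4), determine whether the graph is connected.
Yes (BFS from 1 visits [1, 4, 3, 2, 5] — all 5 vertices reached)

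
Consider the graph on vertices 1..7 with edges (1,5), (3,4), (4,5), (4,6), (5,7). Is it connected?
No, it has 2 components: {1, 3, 4, 5, 6, 7}, {2}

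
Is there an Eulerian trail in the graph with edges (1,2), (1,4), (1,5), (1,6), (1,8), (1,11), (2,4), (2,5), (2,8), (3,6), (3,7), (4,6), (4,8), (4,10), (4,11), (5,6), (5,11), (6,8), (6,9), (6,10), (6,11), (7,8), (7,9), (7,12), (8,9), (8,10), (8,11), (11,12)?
Yes (the graph is connected and exactly 2 vertices have odd degree: {9, 10}; any Eulerian path must start and end at those)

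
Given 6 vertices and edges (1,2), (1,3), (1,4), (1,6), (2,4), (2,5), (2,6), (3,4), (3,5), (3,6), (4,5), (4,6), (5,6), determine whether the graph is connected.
Yes (BFS from 1 visits [1, 2, 3, 4, 6, 5] — all 6 vertices reached)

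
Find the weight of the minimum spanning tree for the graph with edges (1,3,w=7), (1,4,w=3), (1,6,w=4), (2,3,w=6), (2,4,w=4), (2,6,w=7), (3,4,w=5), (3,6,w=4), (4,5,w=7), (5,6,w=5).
20 (MST edges: (1,4,w=3), (1,6,w=4), (2,4,w=4), (3,6,w=4), (5,6,w=5); sum of weights 3 + 4 + 4 + 4 + 5 = 20)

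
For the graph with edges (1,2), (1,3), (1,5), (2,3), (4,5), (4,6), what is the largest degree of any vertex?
3 (attained at vertex 1)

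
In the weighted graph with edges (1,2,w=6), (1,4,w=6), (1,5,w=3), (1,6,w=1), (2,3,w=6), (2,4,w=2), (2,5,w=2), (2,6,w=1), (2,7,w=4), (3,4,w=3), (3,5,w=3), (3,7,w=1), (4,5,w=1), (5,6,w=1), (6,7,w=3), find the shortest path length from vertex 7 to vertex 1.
4 (path: 7 -> 6 -> 1; weights 3 + 1 = 4)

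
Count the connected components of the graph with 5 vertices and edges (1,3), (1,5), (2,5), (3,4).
1 (components: {1, 2, 3, 4, 5})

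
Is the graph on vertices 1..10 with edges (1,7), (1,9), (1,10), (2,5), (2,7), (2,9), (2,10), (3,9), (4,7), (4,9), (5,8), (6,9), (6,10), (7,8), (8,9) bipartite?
Yes. Partition: {1, 2, 3, 4, 6, 8}, {5, 7, 9, 10}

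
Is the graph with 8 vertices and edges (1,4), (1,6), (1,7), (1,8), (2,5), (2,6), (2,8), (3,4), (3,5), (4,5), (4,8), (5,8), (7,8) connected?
Yes (BFS from 1 visits [1, 4, 6, 7, 8, 3, 5, 2] — all 8 vertices reached)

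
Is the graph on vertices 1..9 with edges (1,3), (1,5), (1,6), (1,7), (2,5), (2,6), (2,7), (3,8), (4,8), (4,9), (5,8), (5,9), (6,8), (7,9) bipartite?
Yes. Partition: {1, 2, 8, 9}, {3, 4, 5, 6, 7}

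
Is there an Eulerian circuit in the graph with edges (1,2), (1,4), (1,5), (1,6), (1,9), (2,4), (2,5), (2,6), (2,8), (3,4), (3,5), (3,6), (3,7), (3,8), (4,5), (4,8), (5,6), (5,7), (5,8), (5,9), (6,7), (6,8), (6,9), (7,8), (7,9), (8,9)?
No (8 vertices have odd degree: {1, 2, 3, 4, 6, 7, 8, 9}; Eulerian circuit requires 0)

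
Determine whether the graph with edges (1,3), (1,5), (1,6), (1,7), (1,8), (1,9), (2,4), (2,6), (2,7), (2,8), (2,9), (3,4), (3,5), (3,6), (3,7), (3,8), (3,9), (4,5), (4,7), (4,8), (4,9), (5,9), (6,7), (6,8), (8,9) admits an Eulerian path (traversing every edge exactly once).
No (4 vertices have odd degree: {2, 3, 6, 7}; Eulerian path requires 0 or 2)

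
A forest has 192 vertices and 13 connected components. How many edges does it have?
179 (Each of the 13 component trees on V_i vertices has V_i - 1 edges; summing gives V - C = 192 - 13 = 179)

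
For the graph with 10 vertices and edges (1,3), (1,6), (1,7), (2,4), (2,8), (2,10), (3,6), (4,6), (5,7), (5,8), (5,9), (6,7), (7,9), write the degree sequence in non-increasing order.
[4, 4, 3, 3, 3, 2, 2, 2, 2, 1] (degrees: deg(1)=3, deg(2)=3, deg(3)=2, deg(4)=2, deg(5)=3, deg(6)=4, deg(7)=4, deg(8)=2, deg(9)=2, deg(10)=1)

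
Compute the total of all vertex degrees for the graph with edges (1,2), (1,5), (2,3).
6 (handshake: sum of degrees = 2|E| = 2 x 3 = 6)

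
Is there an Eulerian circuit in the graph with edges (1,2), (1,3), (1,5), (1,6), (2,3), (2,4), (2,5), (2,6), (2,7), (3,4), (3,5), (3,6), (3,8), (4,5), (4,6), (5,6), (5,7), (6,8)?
Yes (the graph is connected and all 8 vertices have even degree)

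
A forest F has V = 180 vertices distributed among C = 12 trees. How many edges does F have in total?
168 (Each of the 12 component trees on V_i vertices has V_i - 1 edges; summing gives V - C = 180 - 12 = 168)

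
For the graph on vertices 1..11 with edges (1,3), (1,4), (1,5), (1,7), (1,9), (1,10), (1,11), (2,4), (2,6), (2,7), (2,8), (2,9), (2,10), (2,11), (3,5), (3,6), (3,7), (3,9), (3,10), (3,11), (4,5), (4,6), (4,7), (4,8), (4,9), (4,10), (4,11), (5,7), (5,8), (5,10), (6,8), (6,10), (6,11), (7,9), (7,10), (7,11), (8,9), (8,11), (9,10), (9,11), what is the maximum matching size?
5 (matching: (1,7), (2,10), (3,6), (5,8), (9,11); upper bound floor(n/2) = floor(11/2) = 5)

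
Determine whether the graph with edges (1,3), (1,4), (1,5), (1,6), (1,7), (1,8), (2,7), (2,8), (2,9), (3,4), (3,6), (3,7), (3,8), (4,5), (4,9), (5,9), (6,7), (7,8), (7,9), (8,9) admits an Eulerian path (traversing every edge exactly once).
No (6 vertices have odd degree: {2, 3, 5, 6, 8, 9}; Eulerian path requires 0 or 2)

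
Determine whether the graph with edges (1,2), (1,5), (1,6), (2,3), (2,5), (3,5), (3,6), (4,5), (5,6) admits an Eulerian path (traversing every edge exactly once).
No (6 vertices have odd degree: {1, 2, 3, 4, 5, 6}; Eulerian path requires 0 or 2)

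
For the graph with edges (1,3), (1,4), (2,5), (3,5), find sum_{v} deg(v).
8 (handshake: sum of degrees = 2|E| = 2 x 4 = 8)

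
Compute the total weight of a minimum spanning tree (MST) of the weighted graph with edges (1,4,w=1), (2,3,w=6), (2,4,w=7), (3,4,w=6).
13 (MST edges: (1,4,w=1), (2,3,w=6), (3,4,w=6); sum of weights 1 + 6 + 6 = 13)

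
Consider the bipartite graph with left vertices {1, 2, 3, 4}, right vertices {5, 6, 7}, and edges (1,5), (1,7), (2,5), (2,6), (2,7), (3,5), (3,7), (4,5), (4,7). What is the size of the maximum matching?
3 (matching: (1,7), (2,6), (3,5); upper bound min(|L|,|R|) = min(4,3) = 3)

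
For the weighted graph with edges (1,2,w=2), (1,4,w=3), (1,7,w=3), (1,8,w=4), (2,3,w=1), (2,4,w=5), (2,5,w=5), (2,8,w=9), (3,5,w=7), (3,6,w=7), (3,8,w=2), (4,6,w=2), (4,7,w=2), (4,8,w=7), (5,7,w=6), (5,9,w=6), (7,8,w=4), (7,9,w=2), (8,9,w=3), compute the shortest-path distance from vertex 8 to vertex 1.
4 (path: 8 -> 1; weights 4 = 4)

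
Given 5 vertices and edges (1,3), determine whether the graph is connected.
No, it has 4 components: {1, 3}, {2}, {4}, {5}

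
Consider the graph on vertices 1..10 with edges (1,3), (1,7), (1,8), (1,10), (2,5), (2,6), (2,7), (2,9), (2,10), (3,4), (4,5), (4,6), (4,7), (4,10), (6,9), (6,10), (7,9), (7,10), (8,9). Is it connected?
Yes (BFS from 1 visits [1, 3, 7, 8, 10, 4, 2, 9, 6, 5] — all 10 vertices reached)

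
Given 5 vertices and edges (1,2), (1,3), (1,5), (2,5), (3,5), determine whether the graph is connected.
No, it has 2 components: {1, 2, 3, 5}, {4}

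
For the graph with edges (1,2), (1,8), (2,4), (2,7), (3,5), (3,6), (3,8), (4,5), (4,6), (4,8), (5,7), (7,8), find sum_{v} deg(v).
24 (handshake: sum of degrees = 2|E| = 2 x 12 = 24)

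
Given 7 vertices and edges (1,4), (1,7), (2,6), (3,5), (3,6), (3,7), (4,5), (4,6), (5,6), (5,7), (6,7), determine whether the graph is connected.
Yes (BFS from 1 visits [1, 4, 7, 5, 6, 3, 2] — all 7 vertices reached)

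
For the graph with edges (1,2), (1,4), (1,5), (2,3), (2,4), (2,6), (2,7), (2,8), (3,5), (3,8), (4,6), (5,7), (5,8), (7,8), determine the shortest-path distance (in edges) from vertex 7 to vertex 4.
2 (path: 7 -> 2 -> 4, 2 edges)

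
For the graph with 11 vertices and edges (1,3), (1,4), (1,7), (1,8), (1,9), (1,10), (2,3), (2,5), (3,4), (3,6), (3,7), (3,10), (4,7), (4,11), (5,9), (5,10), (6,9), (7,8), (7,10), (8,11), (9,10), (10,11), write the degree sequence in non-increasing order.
[6, 6, 6, 5, 4, 4, 3, 3, 3, 2, 2] (degrees: deg(1)=6, deg(2)=2, deg(3)=6, deg(4)=4, deg(5)=3, deg(6)=2, deg(7)=5, deg(8)=3, deg(9)=4, deg(10)=6, deg(11)=3)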